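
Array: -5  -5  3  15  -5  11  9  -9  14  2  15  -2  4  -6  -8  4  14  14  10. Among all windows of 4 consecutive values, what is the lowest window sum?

-12

[-5, -5, 3, 15] → sum 8
[-5, 3, 15, -5] → sum 8
[3, 15, -5, 11] → sum 24
[15, -5, 11, 9] → sum 30
[-5, 11, 9, -9] → sum 6
[11, 9, -9, 14] → sum 25
[9, -9, 14, 2] → sum 16
[-9, 14, 2, 15] → sum 22
[14, 2, 15, -2] → sum 29
[2, 15, -2, 4] → sum 19
[15, -2, 4, -6] → sum 11
[-2, 4, -6, -8] → sum -12
[4, -6, -8, 4] → sum -6
[-6, -8, 4, 14] → sum 4
[-8, 4, 14, 14] → sum 24
[4, 14, 14, 10] → sum 42
Lowest of these is -12.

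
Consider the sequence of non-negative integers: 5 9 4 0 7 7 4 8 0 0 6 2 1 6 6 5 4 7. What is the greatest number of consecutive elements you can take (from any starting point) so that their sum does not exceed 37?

10

→ 5: sum 5, len 1
→ 9: sum 14, len 2
→ 4: sum 18, len 3
→ 0: sum 18, len 4
→ 7: sum 25, len 5
→ 7: sum 32, len 6
→ 4: sum 36, len 7
→ 8 (dropped 5, 9): sum 30, len 6
→ 0: sum 30, len 7
→ 0: sum 30, len 8
→ 6: sum 36, len 9
→ 2 (dropped 4): sum 34, len 9
→ 1: sum 35, len 10
→ 6 (dropped 0, 7): sum 34, len 9
→ 6 (dropped 7): sum 33, len 9
→ 5 (dropped 4): sum 34, len 9
→ 4 (dropped 8): sum 30, len 9
→ 7: sum 37, len 10
Longest length seen: 10.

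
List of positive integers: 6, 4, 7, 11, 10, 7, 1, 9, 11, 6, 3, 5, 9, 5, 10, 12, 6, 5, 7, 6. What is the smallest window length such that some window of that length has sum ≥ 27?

3

add 6: running sum 6 < 27
add 4: running sum 10 < 27
add 7: running sum 17 < 27
add 11: shortest ending here [6, 4, 7, 11] sum 28, len 4
add 10: shortest ending here [7, 11, 10] sum 28, len 3
add 7: shortest ending here [11, 10, 7] sum 28, len 3
add 1: shortest ending here [11, 10, 7, 1] sum 29, len 4
add 9: shortest ending here [10, 7, 1, 9] sum 27, len 4
add 11: shortest ending here [7, 1, 9, 11] sum 28, len 4
add 6: shortest ending here [1, 9, 11, 6] sum 27, len 4
add 3: shortest ending here [9, 11, 6, 3] sum 29, len 4
add 5: shortest ending here [9, 11, 6, 3, 5] sum 34, len 5
add 9: shortest ending here [11, 6, 3, 5, 9] sum 34, len 5
add 5: shortest ending here [6, 3, 5, 9, 5] sum 28, len 5
add 10: shortest ending here [5, 9, 5, 10] sum 29, len 4
add 12: shortest ending here [5, 10, 12] sum 27, len 3
add 6: shortest ending here [10, 12, 6] sum 28, len 3
add 5: shortest ending here [10, 12, 6, 5] sum 33, len 4
add 7: shortest ending here [12, 6, 5, 7] sum 30, len 4
add 6: shortest ending here [12, 6, 5, 7, 6] sum 36, len 5
Shortest qualifying length: 3.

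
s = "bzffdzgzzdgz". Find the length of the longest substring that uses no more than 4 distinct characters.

[b] 1 distinct, len 1
[b, z] 2 distinct, len 2
[b, z, f] 3 distinct, len 3
[b, z, f, f] 3 distinct, len 4
[b, z, f, f, d] 4 distinct, len 5
[b, z, f, f, d, z] 4 distinct, len 6
[z, f, f, d, z, g] 4 distinct, len 6
[z, f, f, d, z, g, z] 4 distinct, len 7
[z, f, f, d, z, g, z, z] 4 distinct, len 8
[z, f, f, d, z, g, z, z, d] 4 distinct, len 9
[z, f, f, d, z, g, z, z, d, g] 4 distinct, len 10
[z, f, f, d, z, g, z, z, d, g, z] 4 distinct, len 11
Longest length with ≤4 distinct: 11.

11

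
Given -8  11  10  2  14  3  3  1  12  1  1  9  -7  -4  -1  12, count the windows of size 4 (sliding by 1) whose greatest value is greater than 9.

10

[-8, 11, 10, 2] → max 11  > 9 ✓
[11, 10, 2, 14] → max 14  > 9 ✓
[10, 2, 14, 3] → max 14  > 9 ✓
[2, 14, 3, 3] → max 14  > 9 ✓
[14, 3, 3, 1] → max 14  > 9 ✓
[3, 3, 1, 12] → max 12  > 9 ✓
[3, 1, 12, 1] → max 12  > 9 ✓
[1, 12, 1, 1] → max 12  > 9 ✓
[12, 1, 1, 9] → max 12  > 9 ✓
[1, 1, 9, -7] → max 9
[1, 9, -7, -4] → max 9
[9, -7, -4, -1] → max 9
[-7, -4, -1, 12] → max 12  > 9 ✓
10 windows satisfy the condition.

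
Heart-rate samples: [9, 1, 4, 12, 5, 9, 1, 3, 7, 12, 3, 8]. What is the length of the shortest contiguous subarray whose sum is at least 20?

Extend right; whenever the sum reaches 20, record the length and shrink from the left:
add 9: running sum 9 < 20
add 1: running sum 10 < 20
add 4: running sum 14 < 20
end 3: [9, 1, 4, 12] sum 26, len 4
end 4: [4, 12, 5] sum 21, len 3
end 5: [12, 5, 9] sum 26, len 3
end 6: [12, 5, 9, 1] sum 27, len 4
end 7: [12, 5, 9, 1, 3] sum 30, len 5
end 8: [9, 1, 3, 7] sum 20, len 4
end 9: [3, 7, 12] sum 22, len 3
end 10: [7, 12, 3] sum 22, len 3
end 11: [12, 3, 8] sum 23, len 3
Shortest qualifying length: 3.

3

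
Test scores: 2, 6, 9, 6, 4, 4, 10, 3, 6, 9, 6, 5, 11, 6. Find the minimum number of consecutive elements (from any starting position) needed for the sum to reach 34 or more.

Extend right; whenever the sum reaches 34, record the length and shrink from the left:
add 2: running sum 2 < 34
add 6: running sum 8 < 34
add 9: running sum 17 < 34
add 6: running sum 23 < 34
add 4: running sum 27 < 34
add 4: running sum 31 < 34
end 6: [6, 9, 6, 4, 4, 10] sum 39, len 6
end 7: [9, 6, 4, 4, 10, 3] sum 36, len 6
end 8: [9, 6, 4, 4, 10, 3, 6] sum 42, len 7
end 9: [4, 4, 10, 3, 6, 9] sum 36, len 6
end 10: [10, 3, 6, 9, 6] sum 34, len 5
end 11: [10, 3, 6, 9, 6, 5] sum 39, len 6
end 12: [6, 9, 6, 5, 11] sum 37, len 5
end 13: [9, 6, 5, 11, 6] sum 37, len 5
Shortest qualifying length: 5.

5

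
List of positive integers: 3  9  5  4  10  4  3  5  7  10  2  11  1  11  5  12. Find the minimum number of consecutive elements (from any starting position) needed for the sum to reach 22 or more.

3

Extend right; whenever the sum reaches 22, record the length and shrink from the left:
add 3: running sum 3 < 22
add 9: running sum 12 < 22
add 5: running sum 17 < 22
add 4: running sum 21 < 22
end 4: [9, 5, 4, 10] sum 28, len 4
end 5: [5, 4, 10, 4] sum 23, len 4
end 6: [5, 4, 10, 4, 3] sum 26, len 5
end 7: [10, 4, 3, 5] sum 22, len 4
end 8: [10, 4, 3, 5, 7] sum 29, len 5
end 9: [5, 7, 10] sum 22, len 3
end 10: [5, 7, 10, 2] sum 24, len 4
end 11: [10, 2, 11] sum 23, len 3
end 12: [10, 2, 11, 1] sum 24, len 4
end 13: [11, 1, 11] sum 23, len 3
end 14: [11, 1, 11, 5] sum 28, len 4
end 15: [11, 5, 12] sum 28, len 3
Shortest qualifying length: 3.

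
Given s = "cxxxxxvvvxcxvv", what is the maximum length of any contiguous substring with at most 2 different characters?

9

[c] 1 distinct, len 1
[c, x] 2 distinct, len 2
[c, x, x] 2 distinct, len 3
[c, x, x, x] 2 distinct, len 4
[c, x, x, x, x] 2 distinct, len 5
[c, x, x, x, x, x] 2 distinct, len 6
[x, x, x, x, x, v] 2 distinct, len 6
[x, x, x, x, x, v, v] 2 distinct, len 7
[x, x, x, x, x, v, v, v] 2 distinct, len 8
[x, x, x, x, x, v, v, v, x] 2 distinct, len 9
[x, c] 2 distinct, len 2
[x, c, x] 2 distinct, len 3
[x, v] 2 distinct, len 2
[x, v, v] 2 distinct, len 3
Longest length with ≤2 distinct: 9.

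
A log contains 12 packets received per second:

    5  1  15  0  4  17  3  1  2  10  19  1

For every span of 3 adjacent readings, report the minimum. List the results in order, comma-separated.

Sliding a size-3 window across the 12 values:
(5, 1, 15) → min 1
(1, 15, 0) → min 0
(15, 0, 4) → min 0
(0, 4, 17) → min 0
(4, 17, 3) → min 3
(17, 3, 1) → min 1
(3, 1, 2) → min 1
(1, 2, 10) → min 1
(2, 10, 19) → min 2
(10, 19, 1) → min 1

1, 0, 0, 0, 3, 1, 1, 1, 2, 1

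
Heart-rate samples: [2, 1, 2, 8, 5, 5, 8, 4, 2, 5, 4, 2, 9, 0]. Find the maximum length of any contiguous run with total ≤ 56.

[2] sum 2 len 1
[2, 1] sum 3 len 2
[2, 1, 2] sum 5 len 3
[2, 1, 2, 8] sum 13 len 4
[2, 1, 2, 8, 5] sum 18 len 5
[2, 1, 2, 8, 5, 5] sum 23 len 6
[2, 1, 2, 8, 5, 5, 8] sum 31 len 7
[2, 1, 2, 8, 5, 5, 8, 4] sum 35 len 8
[2, 1, 2, 8, 5, 5, 8, 4, 2] sum 37 len 9
[2, 1, 2, 8, 5, 5, 8, 4, 2, 5] sum 42 len 10
[2, 1, 2, 8, 5, 5, 8, 4, 2, 5, 4] sum 46 len 11
[2, 1, 2, 8, 5, 5, 8, 4, 2, 5, 4, 2] sum 48 len 12
[1, 2, 8, 5, 5, 8, 4, 2, 5, 4, 2, 9] sum 55 len 12
[1, 2, 8, 5, 5, 8, 4, 2, 5, 4, 2, 9, 0] sum 55 len 13
Longest length seen: 13.

13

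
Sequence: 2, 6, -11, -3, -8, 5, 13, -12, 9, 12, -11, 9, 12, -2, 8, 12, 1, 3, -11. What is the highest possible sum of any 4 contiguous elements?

30

(2, 6, -11, -3) → sum -6
(6, -11, -3, -8) → sum -16
(-11, -3, -8, 5) → sum -17
(-3, -8, 5, 13) → sum 7
(-8, 5, 13, -12) → sum -2
(5, 13, -12, 9) → sum 15
(13, -12, 9, 12) → sum 22
(-12, 9, 12, -11) → sum -2
(9, 12, -11, 9) → sum 19
(12, -11, 9, 12) → sum 22
(-11, 9, 12, -2) → sum 8
(9, 12, -2, 8) → sum 27
(12, -2, 8, 12) → sum 30
(-2, 8, 12, 1) → sum 19
(8, 12, 1, 3) → sum 24
(12, 1, 3, -11) → sum 5
Highest of these is 30.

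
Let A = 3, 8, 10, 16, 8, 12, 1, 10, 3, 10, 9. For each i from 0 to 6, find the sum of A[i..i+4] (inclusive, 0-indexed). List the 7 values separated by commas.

[3, 8, 10, 16, 8] → sum 45
[8, 10, 16, 8, 12] → sum 54
[10, 16, 8, 12, 1] → sum 47
[16, 8, 12, 1, 10] → sum 47
[8, 12, 1, 10, 3] → sum 34
[12, 1, 10, 3, 10] → sum 36
[1, 10, 3, 10, 9] → sum 33

45, 54, 47, 47, 34, 36, 33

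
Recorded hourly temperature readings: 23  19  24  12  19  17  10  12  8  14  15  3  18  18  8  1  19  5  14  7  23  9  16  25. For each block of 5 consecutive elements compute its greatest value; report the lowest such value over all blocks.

(23, 19, 24, 12, 19) → max 24
(19, 24, 12, 19, 17) → max 24
(24, 12, 19, 17, 10) → max 24
(12, 19, 17, 10, 12) → max 19
(19, 17, 10, 12, 8) → max 19
(17, 10, 12, 8, 14) → max 17
(10, 12, 8, 14, 15) → max 15
(12, 8, 14, 15, 3) → max 15
(8, 14, 15, 3, 18) → max 18
(14, 15, 3, 18, 18) → max 18
(15, 3, 18, 18, 8) → max 18
(3, 18, 18, 8, 1) → max 18
(18, 18, 8, 1, 19) → max 19
(18, 8, 1, 19, 5) → max 19
(8, 1, 19, 5, 14) → max 19
(1, 19, 5, 14, 7) → max 19
(19, 5, 14, 7, 23) → max 23
(5, 14, 7, 23, 9) → max 23
(14, 7, 23, 9, 16) → max 23
(7, 23, 9, 16, 25) → max 25
Lowest of these is 15.

15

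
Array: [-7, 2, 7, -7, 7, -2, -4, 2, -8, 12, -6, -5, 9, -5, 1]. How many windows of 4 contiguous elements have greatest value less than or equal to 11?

8

[-7, 2, 7, -7] → max 7  ≤ 11 ✓
[2, 7, -7, 7] → max 7  ≤ 11 ✓
[7, -7, 7, -2] → max 7  ≤ 11 ✓
[-7, 7, -2, -4] → max 7  ≤ 11 ✓
[7, -2, -4, 2] → max 7  ≤ 11 ✓
[-2, -4, 2, -8] → max 2  ≤ 11 ✓
[-4, 2, -8, 12] → max 12
[2, -8, 12, -6] → max 12
[-8, 12, -6, -5] → max 12
[12, -6, -5, 9] → max 12
[-6, -5, 9, -5] → max 9  ≤ 11 ✓
[-5, 9, -5, 1] → max 9  ≤ 11 ✓
8 windows satisfy the condition.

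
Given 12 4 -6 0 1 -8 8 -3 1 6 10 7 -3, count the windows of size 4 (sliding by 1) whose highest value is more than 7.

8

[12, 4, -6, 0] → max 12  > 7 ✓
[4, -6, 0, 1] → max 4
[-6, 0, 1, -8] → max 1
[0, 1, -8, 8] → max 8  > 7 ✓
[1, -8, 8, -3] → max 8  > 7 ✓
[-8, 8, -3, 1] → max 8  > 7 ✓
[8, -3, 1, 6] → max 8  > 7 ✓
[-3, 1, 6, 10] → max 10  > 7 ✓
[1, 6, 10, 7] → max 10  > 7 ✓
[6, 10, 7, -3] → max 10  > 7 ✓
8 windows satisfy the condition.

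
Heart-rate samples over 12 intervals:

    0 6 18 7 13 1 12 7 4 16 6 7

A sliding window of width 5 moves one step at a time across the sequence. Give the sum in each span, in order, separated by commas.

44, 45, 51, 40, 37, 40, 45, 40

[0, 6, 18, 7, 13] → sum 44
[6, 18, 7, 13, 1] → sum 45
[18, 7, 13, 1, 12] → sum 51
[7, 13, 1, 12, 7] → sum 40
[13, 1, 12, 7, 4] → sum 37
[1, 12, 7, 4, 16] → sum 40
[12, 7, 4, 16, 6] → sum 45
[7, 4, 16, 6, 7] → sum 40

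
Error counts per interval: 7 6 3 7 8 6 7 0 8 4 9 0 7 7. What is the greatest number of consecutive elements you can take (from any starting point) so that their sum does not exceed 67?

Extend to the right; shrink from the left whenever the sum exceeds 67:
[7] sum 7 len 1
[7, 6] sum 13 len 2
[7, 6, 3] sum 16 len 3
[7, 6, 3, 7] sum 23 len 4
[7, 6, 3, 7, 8] sum 31 len 5
[7, 6, 3, 7, 8, 6] sum 37 len 6
[7, 6, 3, 7, 8, 6, 7] sum 44 len 7
[7, 6, 3, 7, 8, 6, 7, 0] sum 44 len 8
[7, 6, 3, 7, 8, 6, 7, 0, 8] sum 52 len 9
[7, 6, 3, 7, 8, 6, 7, 0, 8, 4] sum 56 len 10
[7, 6, 3, 7, 8, 6, 7, 0, 8, 4, 9] sum 65 len 11
[7, 6, 3, 7, 8, 6, 7, 0, 8, 4, 9, 0] sum 65 len 12
[6, 3, 7, 8, 6, 7, 0, 8, 4, 9, 0, 7] sum 65 len 12
[3, 7, 8, 6, 7, 0, 8, 4, 9, 0, 7, 7] sum 66 len 12
Longest length seen: 12.

12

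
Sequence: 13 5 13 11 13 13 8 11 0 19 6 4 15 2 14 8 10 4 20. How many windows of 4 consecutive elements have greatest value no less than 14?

[13, 5, 13, 11] → max 13
[5, 13, 11, 13] → max 13
[13, 11, 13, 13] → max 13
[11, 13, 13, 8] → max 13
[13, 13, 8, 11] → max 13
[13, 8, 11, 0] → max 13
[8, 11, 0, 19] → max 19  ≥ 14 ✓
[11, 0, 19, 6] → max 19  ≥ 14 ✓
[0, 19, 6, 4] → max 19  ≥ 14 ✓
[19, 6, 4, 15] → max 19  ≥ 14 ✓
[6, 4, 15, 2] → max 15  ≥ 14 ✓
[4, 15, 2, 14] → max 15  ≥ 14 ✓
[15, 2, 14, 8] → max 15  ≥ 14 ✓
[2, 14, 8, 10] → max 14  ≥ 14 ✓
[14, 8, 10, 4] → max 14  ≥ 14 ✓
[8, 10, 4, 20] → max 20  ≥ 14 ✓
10 windows satisfy the condition.

10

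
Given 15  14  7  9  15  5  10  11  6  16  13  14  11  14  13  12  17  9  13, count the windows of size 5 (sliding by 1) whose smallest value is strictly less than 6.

[15, 14, 7, 9, 15] → min 7
[14, 7, 9, 15, 5] → min 5  < 6 ✓
[7, 9, 15, 5, 10] → min 5  < 6 ✓
[9, 15, 5, 10, 11] → min 5  < 6 ✓
[15, 5, 10, 11, 6] → min 5  < 6 ✓
[5, 10, 11, 6, 16] → min 5  < 6 ✓
[10, 11, 6, 16, 13] → min 6
[11, 6, 16, 13, 14] → min 6
[6, 16, 13, 14, 11] → min 6
[16, 13, 14, 11, 14] → min 11
[13, 14, 11, 14, 13] → min 11
[14, 11, 14, 13, 12] → min 11
[11, 14, 13, 12, 17] → min 11
[14, 13, 12, 17, 9] → min 9
[13, 12, 17, 9, 13] → min 9
5 windows satisfy the condition.

5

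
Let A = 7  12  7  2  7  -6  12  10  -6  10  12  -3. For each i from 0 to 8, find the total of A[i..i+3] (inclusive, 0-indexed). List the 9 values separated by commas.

28, 28, 10, 15, 23, 10, 26, 26, 13

Sliding a size-4 window across the 12 values:
7 12 7 2 → sum 28
12 7 2 7 → sum 28
7 2 7 -6 → sum 10
2 7 -6 12 → sum 15
7 -6 12 10 → sum 23
-6 12 10 -6 → sum 10
12 10 -6 10 → sum 26
10 -6 10 12 → sum 26
-6 10 12 -3 → sum 13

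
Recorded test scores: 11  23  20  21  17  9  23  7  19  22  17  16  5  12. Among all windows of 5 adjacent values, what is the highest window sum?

92

Window sums for each of the 10 positions:
[11, 23, 20, 21, 17] → sum 92
[23, 20, 21, 17, 9] → sum 90
[20, 21, 17, 9, 23] → sum 90
[21, 17, 9, 23, 7] → sum 77
[17, 9, 23, 7, 19] → sum 75
[9, 23, 7, 19, 22] → sum 80
[23, 7, 19, 22, 17] → sum 88
[7, 19, 22, 17, 16] → sum 81
[19, 22, 17, 16, 5] → sum 79
[22, 17, 16, 5, 12] → sum 72
Highest of these is 92.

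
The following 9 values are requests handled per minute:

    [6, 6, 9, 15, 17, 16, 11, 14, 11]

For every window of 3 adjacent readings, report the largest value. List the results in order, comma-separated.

Sliding a size-3 window across the 9 values:
6 6 9 → max 9
6 9 15 → max 15
9 15 17 → max 17
15 17 16 → max 17
17 16 11 → max 17
16 11 14 → max 16
11 14 11 → max 14

9, 15, 17, 17, 17, 16, 14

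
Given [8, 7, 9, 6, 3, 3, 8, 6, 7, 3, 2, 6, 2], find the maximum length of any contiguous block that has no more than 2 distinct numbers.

add 8: window [8] (1 distinct), len 1
add 7: window [8, 7] (2 distinct), len 2
add 9: window [7, 9] (2 distinct), len 2
add 6: window [9, 6] (2 distinct), len 2
add 3: window [6, 3] (2 distinct), len 2
add 3: window [6, 3, 3] (2 distinct), len 3
add 8: window [3, 3, 8] (2 distinct), len 3
add 6: window [8, 6] (2 distinct), len 2
add 7: window [6, 7] (2 distinct), len 2
add 3: window [7, 3] (2 distinct), len 2
add 2: window [3, 2] (2 distinct), len 2
add 6: window [2, 6] (2 distinct), len 2
add 2: window [2, 6, 2] (2 distinct), len 3
Longest length with ≤2 distinct: 3.

3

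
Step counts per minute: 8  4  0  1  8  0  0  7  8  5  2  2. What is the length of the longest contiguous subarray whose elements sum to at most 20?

7

[8] sum 8 len 1
[8, 4] sum 12 len 2
[8, 4, 0] sum 12 len 3
[8, 4, 0, 1] sum 13 len 4
[4, 0, 1, 8] sum 13 len 4
[4, 0, 1, 8, 0] sum 13 len 5
[4, 0, 1, 8, 0, 0] sum 13 len 6
[4, 0, 1, 8, 0, 0, 7] sum 20 len 7
[0, 0, 7, 8] sum 15 len 4
[0, 0, 7, 8, 5] sum 20 len 5
[8, 5, 2] sum 15 len 3
[8, 5, 2, 2] sum 17 len 4
Longest length seen: 7.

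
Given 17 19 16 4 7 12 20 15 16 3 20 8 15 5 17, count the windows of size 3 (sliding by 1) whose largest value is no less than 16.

17 19 16 → max 19  ≥ 16 ✓
19 16 4 → max 19  ≥ 16 ✓
16 4 7 → max 16  ≥ 16 ✓
4 7 12 → max 12
7 12 20 → max 20  ≥ 16 ✓
12 20 15 → max 20  ≥ 16 ✓
20 15 16 → max 20  ≥ 16 ✓
15 16 3 → max 16  ≥ 16 ✓
16 3 20 → max 20  ≥ 16 ✓
3 20 8 → max 20  ≥ 16 ✓
20 8 15 → max 20  ≥ 16 ✓
8 15 5 → max 15
15 5 17 → max 17  ≥ 16 ✓
11 windows satisfy the condition.

11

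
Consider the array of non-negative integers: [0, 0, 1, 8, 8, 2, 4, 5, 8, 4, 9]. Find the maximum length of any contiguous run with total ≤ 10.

Extend to the right; shrink from the left whenever the sum exceeds 10:
→ 0: sum 0, len 1
→ 0: sum 0, len 2
→ 1: sum 1, len 3
→ 8: sum 9, len 4
→ 8 (dropped 0, 0, 1, 8): sum 8, len 1
→ 2: sum 10, len 2
→ 4 (dropped 8): sum 6, len 2
→ 5 (dropped 2): sum 9, len 2
→ 8 (dropped 4, 5): sum 8, len 1
→ 4 (dropped 8): sum 4, len 1
→ 9 (dropped 4): sum 9, len 1
Longest length seen: 4.

4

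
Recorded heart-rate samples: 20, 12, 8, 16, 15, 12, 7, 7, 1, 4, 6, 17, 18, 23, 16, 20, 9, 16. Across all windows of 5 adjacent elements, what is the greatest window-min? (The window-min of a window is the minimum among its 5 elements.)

16

Each size-5 window and its min:
[20, 12, 8, 16, 15] → min 8
[12, 8, 16, 15, 12] → min 8
[8, 16, 15, 12, 7] → min 7
[16, 15, 12, 7, 7] → min 7
[15, 12, 7, 7, 1] → min 1
[12, 7, 7, 1, 4] → min 1
[7, 7, 1, 4, 6] → min 1
[7, 1, 4, 6, 17] → min 1
[1, 4, 6, 17, 18] → min 1
[4, 6, 17, 18, 23] → min 4
[6, 17, 18, 23, 16] → min 6
[17, 18, 23, 16, 20] → min 16
[18, 23, 16, 20, 9] → min 9
[23, 16, 20, 9, 16] → min 9
Greatest of these is 16.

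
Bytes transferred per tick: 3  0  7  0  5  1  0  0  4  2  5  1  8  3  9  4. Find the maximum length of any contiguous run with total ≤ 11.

add 3: [3] sum 3, len 1
add 0: [3, 0] sum 3, len 2
add 7: [3, 0, 7] sum 10, len 3
add 0: [3, 0, 7, 0] sum 10, len 4
add 5: [0, 5] sum 5, len 2
add 1: [0, 5, 1] sum 6, len 3
add 0: [0, 5, 1, 0] sum 6, len 4
add 0: [0, 5, 1, 0, 0] sum 6, len 5
add 4: [0, 5, 1, 0, 0, 4] sum 10, len 6
add 2: [1, 0, 0, 4, 2] sum 7, len 5
add 5: [0, 0, 4, 2, 5] sum 11, len 5
add 1: [2, 5, 1] sum 8, len 3
add 8: [1, 8] sum 9, len 2
add 3: [8, 3] sum 11, len 2
add 9: [9] sum 9, len 1
add 4: [4] sum 4, len 1
Longest length seen: 6.

6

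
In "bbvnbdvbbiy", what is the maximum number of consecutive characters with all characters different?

4

add b: [b] len 1
add b (repeat b, move left end past it): [b] len 1
add v: [b, v] len 2
add n: [b, v, n] len 3
add b (repeat b, move left end past it): [v, n, b] len 3
add d: [v, n, b, d] len 4
add v (repeat v, move left end past it): [n, b, d, v] len 4
add b (repeat b, move left end past it): [d, v, b] len 3
add b (repeat b, move left end past it): [b] len 1
add i: [b, i] len 2
add y: [b, i, y] len 3
Longest all-distinct length: 4.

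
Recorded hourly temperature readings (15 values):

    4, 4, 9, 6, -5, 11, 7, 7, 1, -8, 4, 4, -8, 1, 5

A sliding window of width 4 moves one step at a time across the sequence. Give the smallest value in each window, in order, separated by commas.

4 4 9 6 → min 4
4 9 6 -5 → min -5
9 6 -5 11 → min -5
6 -5 11 7 → min -5
-5 11 7 7 → min -5
11 7 7 1 → min 1
7 7 1 -8 → min -8
7 1 -8 4 → min -8
1 -8 4 4 → min -8
-8 4 4 -8 → min -8
4 4 -8 1 → min -8
4 -8 1 5 → min -8

4, -5, -5, -5, -5, 1, -8, -8, -8, -8, -8, -8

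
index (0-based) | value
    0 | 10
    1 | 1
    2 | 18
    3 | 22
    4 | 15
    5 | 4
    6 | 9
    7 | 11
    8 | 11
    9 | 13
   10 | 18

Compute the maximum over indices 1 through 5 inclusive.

22

Elements at indices 1..5: 1, 18, 22, 15, 4
max(1, 18, 22, 15, 4) = 22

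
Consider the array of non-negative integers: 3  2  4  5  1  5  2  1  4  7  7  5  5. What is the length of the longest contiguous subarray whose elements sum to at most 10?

4

add 3: [3] sum 3, len 1
add 2: [3, 2] sum 5, len 2
add 4: [3, 2, 4] sum 9, len 3
add 5: [4, 5] sum 9, len 2
add 1: [4, 5, 1] sum 10, len 3
add 5: [1, 5] sum 6, len 2
add 2: [1, 5, 2] sum 8, len 3
add 1: [1, 5, 2, 1] sum 9, len 4
add 4: [2, 1, 4] sum 7, len 3
add 7: [7] sum 7, len 1
add 7: [7] sum 7, len 1
add 5: [5] sum 5, len 1
add 5: [5, 5] sum 10, len 2
Longest length seen: 4.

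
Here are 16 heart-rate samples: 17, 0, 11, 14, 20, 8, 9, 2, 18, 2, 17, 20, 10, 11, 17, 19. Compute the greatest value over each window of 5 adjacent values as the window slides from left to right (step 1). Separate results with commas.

Sliding a size-5 window across the 16 values:
17 0 11 14 20 → max 20
0 11 14 20 8 → max 20
11 14 20 8 9 → max 20
14 20 8 9 2 → max 20
20 8 9 2 18 → max 20
8 9 2 18 2 → max 18
9 2 18 2 17 → max 18
2 18 2 17 20 → max 20
18 2 17 20 10 → max 20
2 17 20 10 11 → max 20
17 20 10 11 17 → max 20
20 10 11 17 19 → max 20

20, 20, 20, 20, 20, 18, 18, 20, 20, 20, 20, 20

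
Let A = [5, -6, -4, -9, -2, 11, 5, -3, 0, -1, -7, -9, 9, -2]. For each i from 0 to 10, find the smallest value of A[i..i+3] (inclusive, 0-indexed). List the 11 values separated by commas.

Sliding a size-4 window across the 14 values:
(5, -6, -4, -9) → min -9
(-6, -4, -9, -2) → min -9
(-4, -9, -2, 11) → min -9
(-9, -2, 11, 5) → min -9
(-2, 11, 5, -3) → min -3
(11, 5, -3, 0) → min -3
(5, -3, 0, -1) → min -3
(-3, 0, -1, -7) → min -7
(0, -1, -7, -9) → min -9
(-1, -7, -9, 9) → min -9
(-7, -9, 9, -2) → min -9

-9, -9, -9, -9, -3, -3, -3, -7, -9, -9, -9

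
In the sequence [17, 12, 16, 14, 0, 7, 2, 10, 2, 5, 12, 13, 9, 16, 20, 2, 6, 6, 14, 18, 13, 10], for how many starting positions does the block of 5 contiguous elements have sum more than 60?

2

(17, 12, 16, 14, 0) → sum 59
(12, 16, 14, 0, 7) → sum 49
(16, 14, 0, 7, 2) → sum 39
(14, 0, 7, 2, 10) → sum 33
(0, 7, 2, 10, 2) → sum 21
(7, 2, 10, 2, 5) → sum 26
(2, 10, 2, 5, 12) → sum 31
(10, 2, 5, 12, 13) → sum 42
(2, 5, 12, 13, 9) → sum 41
(5, 12, 13, 9, 16) → sum 55
(12, 13, 9, 16, 20) → sum 70  > 60 ✓
(13, 9, 16, 20, 2) → sum 60
(9, 16, 20, 2, 6) → sum 53
(16, 20, 2, 6, 6) → sum 50
(20, 2, 6, 6, 14) → sum 48
(2, 6, 6, 14, 18) → sum 46
(6, 6, 14, 18, 13) → sum 57
(6, 14, 18, 13, 10) → sum 61  > 60 ✓
2 windows satisfy the condition.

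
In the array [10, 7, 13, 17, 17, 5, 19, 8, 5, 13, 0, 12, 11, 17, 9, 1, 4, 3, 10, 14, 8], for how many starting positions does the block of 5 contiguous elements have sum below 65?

10 7 13 17 17 → sum 64  < 65 ✓
7 13 17 17 5 → sum 59  < 65 ✓
13 17 17 5 19 → sum 71
17 17 5 19 8 → sum 66
17 5 19 8 5 → sum 54  < 65 ✓
5 19 8 5 13 → sum 50  < 65 ✓
19 8 5 13 0 → sum 45  < 65 ✓
8 5 13 0 12 → sum 38  < 65 ✓
5 13 0 12 11 → sum 41  < 65 ✓
13 0 12 11 17 → sum 53  < 65 ✓
0 12 11 17 9 → sum 49  < 65 ✓
12 11 17 9 1 → sum 50  < 65 ✓
11 17 9 1 4 → sum 42  < 65 ✓
17 9 1 4 3 → sum 34  < 65 ✓
9 1 4 3 10 → sum 27  < 65 ✓
1 4 3 10 14 → sum 32  < 65 ✓
4 3 10 14 8 → sum 39  < 65 ✓
15 windows satisfy the condition.

15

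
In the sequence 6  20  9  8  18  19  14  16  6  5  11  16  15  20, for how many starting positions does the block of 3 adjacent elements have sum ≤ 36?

[6, 20, 9] → sum 35  ≤ 36 ✓
[20, 9, 8] → sum 37
[9, 8, 18] → sum 35  ≤ 36 ✓
[8, 18, 19] → sum 45
[18, 19, 14] → sum 51
[19, 14, 16] → sum 49
[14, 16, 6] → sum 36  ≤ 36 ✓
[16, 6, 5] → sum 27  ≤ 36 ✓
[6, 5, 11] → sum 22  ≤ 36 ✓
[5, 11, 16] → sum 32  ≤ 36 ✓
[11, 16, 15] → sum 42
[16, 15, 20] → sum 51
6 windows satisfy the condition.

6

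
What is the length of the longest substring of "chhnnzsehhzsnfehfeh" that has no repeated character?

add c: [c] len 1
add h: [c, h] len 2
add h (repeat h, move left end past it): [h] len 1
add n: [h, n] len 2
add n (repeat n, move left end past it): [n] len 1
add z: [n, z] len 2
add s: [n, z, s] len 3
add e: [n, z, s, e] len 4
add h: [n, z, s, e, h] len 5
add h (repeat h, move left end past it): [h] len 1
add z: [h, z] len 2
add s: [h, z, s] len 3
add n: [h, z, s, n] len 4
add f: [h, z, s, n, f] len 5
add e: [h, z, s, n, f, e] len 6
add h (repeat h, move left end past it): [z, s, n, f, e, h] len 6
add f (repeat f, move left end past it): [e, h, f] len 3
add e (repeat e, move left end past it): [h, f, e] len 3
add h (repeat h, move left end past it): [f, e, h] len 3
Longest all-distinct length: 6.

6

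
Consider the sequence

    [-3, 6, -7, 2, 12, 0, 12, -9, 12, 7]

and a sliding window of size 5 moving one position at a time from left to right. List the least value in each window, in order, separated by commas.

Sliding a size-5 window across the 10 values:
(-3, 6, -7, 2, 12) → min -7
(6, -7, 2, 12, 0) → min -7
(-7, 2, 12, 0, 12) → min -7
(2, 12, 0, 12, -9) → min -9
(12, 0, 12, -9, 12) → min -9
(0, 12, -9, 12, 7) → min -9

-7, -7, -7, -9, -9, -9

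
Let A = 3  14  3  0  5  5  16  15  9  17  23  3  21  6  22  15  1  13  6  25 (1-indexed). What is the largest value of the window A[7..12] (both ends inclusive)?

Elements at indices 7..12: 16, 15, 9, 17, 23, 3
max(16, 15, 9, 17, 23, 3) = 23

23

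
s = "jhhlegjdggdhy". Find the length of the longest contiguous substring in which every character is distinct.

[j] len 1
[j, h] len 2
[h] len 1
[h, l] len 2
[h, l, e] len 3
[h, l, e, g] len 4
[h, l, e, g, j] len 5
[h, l, e, g, j, d] len 6
[j, d, g] len 3
[g] len 1
[g, d] len 2
[g, d, h] len 3
[g, d, h, y] len 4
Longest all-distinct length: 6.

6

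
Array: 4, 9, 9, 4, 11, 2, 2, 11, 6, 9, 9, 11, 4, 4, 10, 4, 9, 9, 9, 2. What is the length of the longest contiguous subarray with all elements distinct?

4

add 4: [4] len 1
add 9: [4, 9] len 2
add 9 (repeat 9, move left end past it): [9] len 1
add 4: [9, 4] len 2
add 11: [9, 4, 11] len 3
add 2: [9, 4, 11, 2] len 4
add 2 (repeat 2, move left end past it): [2] len 1
add 11: [2, 11] len 2
add 6: [2, 11, 6] len 3
add 9: [2, 11, 6, 9] len 4
add 9 (repeat 9, move left end past it): [9] len 1
add 11: [9, 11] len 2
add 4: [9, 11, 4] len 3
add 4 (repeat 4, move left end past it): [4] len 1
add 10: [4, 10] len 2
add 4 (repeat 4, move left end past it): [10, 4] len 2
add 9: [10, 4, 9] len 3
add 9 (repeat 9, move left end past it): [9] len 1
add 9 (repeat 9, move left end past it): [9] len 1
add 2: [9, 2] len 2
Longest all-distinct length: 4.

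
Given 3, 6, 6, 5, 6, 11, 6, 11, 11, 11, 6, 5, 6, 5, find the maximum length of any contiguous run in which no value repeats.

3

[3] len 1
[3, 6] len 2
[6] len 1
[6, 5] len 2
[5, 6] len 2
[5, 6, 11] len 3
[11, 6] len 2
[6, 11] len 2
[11] len 1
[11] len 1
[11, 6] len 2
[11, 6, 5] len 3
[5, 6] len 2
[6, 5] len 2
Longest all-distinct length: 3.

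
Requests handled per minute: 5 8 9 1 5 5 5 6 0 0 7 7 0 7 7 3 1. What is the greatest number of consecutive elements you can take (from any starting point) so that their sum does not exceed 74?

Extend to the right; shrink from the left whenever the sum exceeds 74:
→ 5: sum 5, len 1
→ 8: sum 13, len 2
→ 9: sum 22, len 3
→ 1: sum 23, len 4
→ 5: sum 28, len 5
→ 5: sum 33, len 6
→ 5: sum 38, len 7
→ 6: sum 44, len 8
→ 0: sum 44, len 9
→ 0: sum 44, len 10
→ 7: sum 51, len 11
→ 7: sum 58, len 12
→ 0: sum 58, len 13
→ 7: sum 65, len 14
→ 7: sum 72, len 15
→ 3 (dropped 5): sum 70, len 15
→ 1: sum 71, len 16
Longest length seen: 16.

16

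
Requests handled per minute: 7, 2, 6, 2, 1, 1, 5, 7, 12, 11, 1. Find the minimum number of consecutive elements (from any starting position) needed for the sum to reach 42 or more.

8

add 7: running sum 7 < 42
add 2: running sum 9 < 42
add 6: running sum 15 < 42
add 2: running sum 17 < 42
add 1: running sum 18 < 42
add 1: running sum 19 < 42
add 5: running sum 24 < 42
add 7: running sum 31 < 42
add 12: shortest ending here [7, 2, 6, 2, 1, 1, 5, 7, 12] sum 43, len 9
add 11: shortest ending here [6, 2, 1, 1, 5, 7, 12, 11] sum 45, len 8
add 1: shortest ending here [6, 2, 1, 1, 5, 7, 12, 11, 1] sum 46, len 9
Shortest qualifying length: 8.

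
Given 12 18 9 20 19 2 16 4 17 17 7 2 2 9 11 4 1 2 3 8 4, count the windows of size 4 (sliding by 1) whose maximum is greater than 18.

(12, 18, 9, 20) → max 20  > 18 ✓
(18, 9, 20, 19) → max 20  > 18 ✓
(9, 20, 19, 2) → max 20  > 18 ✓
(20, 19, 2, 16) → max 20  > 18 ✓
(19, 2, 16, 4) → max 19  > 18 ✓
(2, 16, 4, 17) → max 17
(16, 4, 17, 17) → max 17
(4, 17, 17, 7) → max 17
(17, 17, 7, 2) → max 17
(17, 7, 2, 2) → max 17
(7, 2, 2, 9) → max 9
(2, 2, 9, 11) → max 11
(2, 9, 11, 4) → max 11
(9, 11, 4, 1) → max 11
(11, 4, 1, 2) → max 11
(4, 1, 2, 3) → max 4
(1, 2, 3, 8) → max 8
(2, 3, 8, 4) → max 8
5 windows satisfy the condition.

5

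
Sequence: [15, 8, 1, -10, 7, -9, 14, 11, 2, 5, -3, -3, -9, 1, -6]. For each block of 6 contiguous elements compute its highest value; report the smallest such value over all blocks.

5

[15, 8, 1, -10, 7, -9] → max 15
[8, 1, -10, 7, -9, 14] → max 14
[1, -10, 7, -9, 14, 11] → max 14
[-10, 7, -9, 14, 11, 2] → max 14
[7, -9, 14, 11, 2, 5] → max 14
[-9, 14, 11, 2, 5, -3] → max 14
[14, 11, 2, 5, -3, -3] → max 14
[11, 2, 5, -3, -3, -9] → max 11
[2, 5, -3, -3, -9, 1] → max 5
[5, -3, -3, -9, 1, -6] → max 5
Smallest of these is 5.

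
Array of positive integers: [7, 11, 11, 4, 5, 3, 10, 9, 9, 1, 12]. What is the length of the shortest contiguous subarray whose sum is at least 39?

add 7: running sum 7 < 39
add 11: running sum 18 < 39
add 11: running sum 29 < 39
add 4: running sum 33 < 39
add 5: running sum 38 < 39
end 5: [7, 11, 11, 4, 5, 3] sum 41, len 6
end 6: [11, 11, 4, 5, 3, 10] sum 44, len 6
end 7: [11, 4, 5, 3, 10, 9] sum 42, len 6
end 8: [4, 5, 3, 10, 9, 9] sum 40, len 6
end 9: [4, 5, 3, 10, 9, 9, 1] sum 41, len 7
end 10: [10, 9, 9, 1, 12] sum 41, len 5
Shortest qualifying length: 5.

5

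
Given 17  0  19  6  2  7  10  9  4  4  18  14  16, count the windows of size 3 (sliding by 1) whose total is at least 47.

1

17 0 19 → sum 36
0 19 6 → sum 25
19 6 2 → sum 27
6 2 7 → sum 15
2 7 10 → sum 19
7 10 9 → sum 26
10 9 4 → sum 23
9 4 4 → sum 17
4 4 18 → sum 26
4 18 14 → sum 36
18 14 16 → sum 48  ≥ 47 ✓
1 window satisfy the condition.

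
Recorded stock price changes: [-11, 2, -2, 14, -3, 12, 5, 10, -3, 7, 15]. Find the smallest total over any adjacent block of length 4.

(-11, 2, -2, 14) → sum 3
(2, -2, 14, -3) → sum 11
(-2, 14, -3, 12) → sum 21
(14, -3, 12, 5) → sum 28
(-3, 12, 5, 10) → sum 24
(12, 5, 10, -3) → sum 24
(5, 10, -3, 7) → sum 19
(10, -3, 7, 15) → sum 29
Smallest of these is 3.

3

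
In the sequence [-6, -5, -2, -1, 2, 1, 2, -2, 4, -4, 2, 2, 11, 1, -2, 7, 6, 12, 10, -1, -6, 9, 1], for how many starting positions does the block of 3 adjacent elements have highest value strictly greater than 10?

(-6, -5, -2) → max -2
(-5, -2, -1) → max -1
(-2, -1, 2) → max 2
(-1, 2, 1) → max 2
(2, 1, 2) → max 2
(1, 2, -2) → max 2
(2, -2, 4) → max 4
(-2, 4, -4) → max 4
(4, -4, 2) → max 4
(-4, 2, 2) → max 2
(2, 2, 11) → max 11  > 10 ✓
(2, 11, 1) → max 11  > 10 ✓
(11, 1, -2) → max 11  > 10 ✓
(1, -2, 7) → max 7
(-2, 7, 6) → max 7
(7, 6, 12) → max 12  > 10 ✓
(6, 12, 10) → max 12  > 10 ✓
(12, 10, -1) → max 12  > 10 ✓
(10, -1, -6) → max 10
(-1, -6, 9) → max 9
(-6, 9, 1) → max 9
6 windows satisfy the condition.

6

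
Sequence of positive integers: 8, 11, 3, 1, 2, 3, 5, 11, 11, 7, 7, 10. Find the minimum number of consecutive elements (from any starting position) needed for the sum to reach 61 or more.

10

add 8: running sum 8 < 61
add 11: running sum 19 < 61
add 3: running sum 22 < 61
add 1: running sum 23 < 61
add 2: running sum 25 < 61
add 3: running sum 28 < 61
add 5: running sum 33 < 61
add 11: running sum 44 < 61
add 11: running sum 55 < 61
end 9: [8, 11, 3, 1, 2, 3, 5, 11, 11, 7] sum 62, len 10
end 10: [11, 3, 1, 2, 3, 5, 11, 11, 7, 7] sum 61, len 10
end 11: [11, 3, 1, 2, 3, 5, 11, 11, 7, 7, 10] sum 71, len 11
Shortest qualifying length: 10.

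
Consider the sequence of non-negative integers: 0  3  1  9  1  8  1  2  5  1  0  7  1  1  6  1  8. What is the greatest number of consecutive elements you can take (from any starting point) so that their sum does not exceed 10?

5

→ 0: sum 0, len 1
→ 3: sum 3, len 2
→ 1: sum 4, len 3
→ 9 (dropped 0, 3): sum 10, len 2
→ 1 (dropped 1): sum 10, len 2
→ 8 (dropped 9): sum 9, len 2
→ 1: sum 10, len 3
→ 2 (dropped 1, 8): sum 3, len 2
→ 5: sum 8, len 3
→ 1: sum 9, len 4
→ 0: sum 9, len 5
→ 7 (dropped 1, 2, 5): sum 8, len 3
→ 1: sum 9, len 4
→ 1: sum 10, len 5
→ 6 (dropped 1, 0, 7): sum 8, len 3
→ 1: sum 9, len 4
→ 8 (dropped 1, 1, 6): sum 9, len 2
Longest length seen: 5.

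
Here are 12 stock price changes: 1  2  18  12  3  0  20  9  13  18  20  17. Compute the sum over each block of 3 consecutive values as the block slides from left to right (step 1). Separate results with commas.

(1, 2, 18) → sum 21
(2, 18, 12) → sum 32
(18, 12, 3) → sum 33
(12, 3, 0) → sum 15
(3, 0, 20) → sum 23
(0, 20, 9) → sum 29
(20, 9, 13) → sum 42
(9, 13, 18) → sum 40
(13, 18, 20) → sum 51
(18, 20, 17) → sum 55

21, 32, 33, 15, 23, 29, 42, 40, 51, 55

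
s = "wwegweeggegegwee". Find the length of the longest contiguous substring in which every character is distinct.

3

[w] len 1
[w] len 1
[w, e] len 2
[w, e, g] len 3
[e, g, w] len 3
[g, w, e] len 3
[e] len 1
[e, g] len 2
[g] len 1
[g, e] len 2
[e, g] len 2
[g, e] len 2
[e, g] len 2
[e, g, w] len 3
[g, w, e] len 3
[e] len 1
Longest all-distinct length: 3.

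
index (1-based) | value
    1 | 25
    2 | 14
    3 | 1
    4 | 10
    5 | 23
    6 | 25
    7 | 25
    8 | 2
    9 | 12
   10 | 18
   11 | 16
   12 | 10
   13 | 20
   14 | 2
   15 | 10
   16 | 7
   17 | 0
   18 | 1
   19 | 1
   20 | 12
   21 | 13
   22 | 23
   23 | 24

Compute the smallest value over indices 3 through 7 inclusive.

Elements at indices 3..7: 1, 10, 23, 25, 25
min(1, 10, 23, 25, 25) = 1

1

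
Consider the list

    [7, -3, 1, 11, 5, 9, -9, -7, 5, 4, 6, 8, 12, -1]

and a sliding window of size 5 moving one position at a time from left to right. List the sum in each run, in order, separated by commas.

Sliding a size-5 window across the 14 values:
(7, -3, 1, 11, 5) → sum 21
(-3, 1, 11, 5, 9) → sum 23
(1, 11, 5, 9, -9) → sum 17
(11, 5, 9, -9, -7) → sum 9
(5, 9, -9, -7, 5) → sum 3
(9, -9, -7, 5, 4) → sum 2
(-9, -7, 5, 4, 6) → sum -1
(-7, 5, 4, 6, 8) → sum 16
(5, 4, 6, 8, 12) → sum 35
(4, 6, 8, 12, -1) → sum 29

21, 23, 17, 9, 3, 2, -1, 16, 35, 29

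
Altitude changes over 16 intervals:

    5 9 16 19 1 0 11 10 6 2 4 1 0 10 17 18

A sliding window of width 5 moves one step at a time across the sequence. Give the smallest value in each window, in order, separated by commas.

1, 0, 0, 0, 0, 0, 2, 1, 0, 0, 0, 0

Sliding a size-5 window across the 16 values:
5 9 16 19 1 → min 1
9 16 19 1 0 → min 0
16 19 1 0 11 → min 0
19 1 0 11 10 → min 0
1 0 11 10 6 → min 0
0 11 10 6 2 → min 0
11 10 6 2 4 → min 2
10 6 2 4 1 → min 1
6 2 4 1 0 → min 0
2 4 1 0 10 → min 0
4 1 0 10 17 → min 0
1 0 10 17 18 → min 0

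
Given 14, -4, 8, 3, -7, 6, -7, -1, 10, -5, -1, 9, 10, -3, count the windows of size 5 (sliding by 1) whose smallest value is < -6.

7

14 -4 8 3 -7 → min -7  < -6 ✓
-4 8 3 -7 6 → min -7  < -6 ✓
8 3 -7 6 -7 → min -7  < -6 ✓
3 -7 6 -7 -1 → min -7  < -6 ✓
-7 6 -7 -1 10 → min -7  < -6 ✓
6 -7 -1 10 -5 → min -7  < -6 ✓
-7 -1 10 -5 -1 → min -7  < -6 ✓
-1 10 -5 -1 9 → min -5
10 -5 -1 9 10 → min -5
-5 -1 9 10 -3 → min -5
7 windows satisfy the condition.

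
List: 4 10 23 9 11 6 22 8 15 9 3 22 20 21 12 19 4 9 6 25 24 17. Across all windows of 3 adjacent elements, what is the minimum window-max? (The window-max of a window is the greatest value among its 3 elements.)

9

[4, 10, 23] → max 23
[10, 23, 9] → max 23
[23, 9, 11] → max 23
[9, 11, 6] → max 11
[11, 6, 22] → max 22
[6, 22, 8] → max 22
[22, 8, 15] → max 22
[8, 15, 9] → max 15
[15, 9, 3] → max 15
[9, 3, 22] → max 22
[3, 22, 20] → max 22
[22, 20, 21] → max 22
[20, 21, 12] → max 21
[21, 12, 19] → max 21
[12, 19, 4] → max 19
[19, 4, 9] → max 19
[4, 9, 6] → max 9
[9, 6, 25] → max 25
[6, 25, 24] → max 25
[25, 24, 17] → max 25
Minimum of these is 9.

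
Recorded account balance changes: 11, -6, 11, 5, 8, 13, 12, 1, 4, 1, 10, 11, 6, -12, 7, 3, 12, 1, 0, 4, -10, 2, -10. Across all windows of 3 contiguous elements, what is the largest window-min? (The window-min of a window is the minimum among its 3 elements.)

8

[11, -6, 11] → min -6
[-6, 11, 5] → min -6
[11, 5, 8] → min 5
[5, 8, 13] → min 5
[8, 13, 12] → min 8
[13, 12, 1] → min 1
[12, 1, 4] → min 1
[1, 4, 1] → min 1
[4, 1, 10] → min 1
[1, 10, 11] → min 1
[10, 11, 6] → min 6
[11, 6, -12] → min -12
[6, -12, 7] → min -12
[-12, 7, 3] → min -12
[7, 3, 12] → min 3
[3, 12, 1] → min 1
[12, 1, 0] → min 0
[1, 0, 4] → min 0
[0, 4, -10] → min -10
[4, -10, 2] → min -10
[-10, 2, -10] → min -10
Largest of these is 8.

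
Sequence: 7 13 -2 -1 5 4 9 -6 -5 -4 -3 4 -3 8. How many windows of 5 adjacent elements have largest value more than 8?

(7, 13, -2, -1, 5) → max 13  > 8 ✓
(13, -2, -1, 5, 4) → max 13  > 8 ✓
(-2, -1, 5, 4, 9) → max 9  > 8 ✓
(-1, 5, 4, 9, -6) → max 9  > 8 ✓
(5, 4, 9, -6, -5) → max 9  > 8 ✓
(4, 9, -6, -5, -4) → max 9  > 8 ✓
(9, -6, -5, -4, -3) → max 9  > 8 ✓
(-6, -5, -4, -3, 4) → max 4
(-5, -4, -3, 4, -3) → max 4
(-4, -3, 4, -3, 8) → max 8
7 windows satisfy the condition.

7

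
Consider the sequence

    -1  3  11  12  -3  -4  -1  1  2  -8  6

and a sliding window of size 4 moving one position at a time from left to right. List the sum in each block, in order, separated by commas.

[-1, 3, 11, 12] → sum 25
[3, 11, 12, -3] → sum 23
[11, 12, -3, -4] → sum 16
[12, -3, -4, -1] → sum 4
[-3, -4, -1, 1] → sum -7
[-4, -1, 1, 2] → sum -2
[-1, 1, 2, -8] → sum -6
[1, 2, -8, 6] → sum 1

25, 23, 16, 4, -7, -2, -6, 1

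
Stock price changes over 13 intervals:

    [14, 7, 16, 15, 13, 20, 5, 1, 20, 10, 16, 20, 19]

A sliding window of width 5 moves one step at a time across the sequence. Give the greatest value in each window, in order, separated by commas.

16, 20, 20, 20, 20, 20, 20, 20, 20

Sliding a size-5 window across the 13 values:
[14, 7, 16, 15, 13] → max 16
[7, 16, 15, 13, 20] → max 20
[16, 15, 13, 20, 5] → max 20
[15, 13, 20, 5, 1] → max 20
[13, 20, 5, 1, 20] → max 20
[20, 5, 1, 20, 10] → max 20
[5, 1, 20, 10, 16] → max 20
[1, 20, 10, 16, 20] → max 20
[20, 10, 16, 20, 19] → max 20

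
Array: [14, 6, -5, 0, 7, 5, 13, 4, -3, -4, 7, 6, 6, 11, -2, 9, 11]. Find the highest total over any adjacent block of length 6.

41

14 6 -5 0 7 5 → sum 27
6 -5 0 7 5 13 → sum 26
-5 0 7 5 13 4 → sum 24
0 7 5 13 4 -3 → sum 26
7 5 13 4 -3 -4 → sum 22
5 13 4 -3 -4 7 → sum 22
13 4 -3 -4 7 6 → sum 23
4 -3 -4 7 6 6 → sum 16
-3 -4 7 6 6 11 → sum 23
-4 7 6 6 11 -2 → sum 24
7 6 6 11 -2 9 → sum 37
6 6 11 -2 9 11 → sum 41
Highest of these is 41.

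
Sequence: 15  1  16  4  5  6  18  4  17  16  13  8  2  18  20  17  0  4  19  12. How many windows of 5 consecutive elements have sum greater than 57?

(15, 1, 16, 4, 5) → sum 41
(1, 16, 4, 5, 6) → sum 32
(16, 4, 5, 6, 18) → sum 49
(4, 5, 6, 18, 4) → sum 37
(5, 6, 18, 4, 17) → sum 50
(6, 18, 4, 17, 16) → sum 61  > 57 ✓
(18, 4, 17, 16, 13) → sum 68  > 57 ✓
(4, 17, 16, 13, 8) → sum 58  > 57 ✓
(17, 16, 13, 8, 2) → sum 56
(16, 13, 8, 2, 18) → sum 57
(13, 8, 2, 18, 20) → sum 61  > 57 ✓
(8, 2, 18, 20, 17) → sum 65  > 57 ✓
(2, 18, 20, 17, 0) → sum 57
(18, 20, 17, 0, 4) → sum 59  > 57 ✓
(20, 17, 0, 4, 19) → sum 60  > 57 ✓
(17, 0, 4, 19, 12) → sum 52
7 windows satisfy the condition.

7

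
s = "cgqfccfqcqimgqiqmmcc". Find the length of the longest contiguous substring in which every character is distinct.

5

[c] len 1
[c, g] len 2
[c, g, q] len 3
[c, g, q, f] len 4
[g, q, f, c] len 4
[c] len 1
[c, f] len 2
[c, f, q] len 3
[f, q, c] len 3
[c, q] len 2
[c, q, i] len 3
[c, q, i, m] len 4
[c, q, i, m, g] len 5
[i, m, g, q] len 4
[m, g, q, i] len 4
[i, q] len 2
[i, q, m] len 3
[m] len 1
[m, c] len 2
[c] len 1
Longest all-distinct length: 5.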